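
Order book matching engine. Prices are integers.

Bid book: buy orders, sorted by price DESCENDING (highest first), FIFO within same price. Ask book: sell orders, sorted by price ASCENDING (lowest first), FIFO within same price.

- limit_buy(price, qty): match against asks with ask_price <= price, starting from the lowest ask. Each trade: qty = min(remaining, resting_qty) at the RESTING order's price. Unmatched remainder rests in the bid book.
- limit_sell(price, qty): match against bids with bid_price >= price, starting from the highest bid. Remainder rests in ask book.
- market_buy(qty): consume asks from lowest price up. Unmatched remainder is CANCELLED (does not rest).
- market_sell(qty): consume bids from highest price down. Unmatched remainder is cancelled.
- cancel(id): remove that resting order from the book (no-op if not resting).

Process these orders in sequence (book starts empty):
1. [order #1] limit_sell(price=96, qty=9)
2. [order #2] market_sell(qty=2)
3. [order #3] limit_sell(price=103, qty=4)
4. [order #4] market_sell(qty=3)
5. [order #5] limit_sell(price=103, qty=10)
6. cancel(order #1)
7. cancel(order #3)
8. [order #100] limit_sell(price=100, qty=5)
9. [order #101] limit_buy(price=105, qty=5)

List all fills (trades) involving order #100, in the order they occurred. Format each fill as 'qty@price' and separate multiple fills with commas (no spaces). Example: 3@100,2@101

After op 1 [order #1] limit_sell(price=96, qty=9): fills=none; bids=[-] asks=[#1:9@96]
After op 2 [order #2] market_sell(qty=2): fills=none; bids=[-] asks=[#1:9@96]
After op 3 [order #3] limit_sell(price=103, qty=4): fills=none; bids=[-] asks=[#1:9@96 #3:4@103]
After op 4 [order #4] market_sell(qty=3): fills=none; bids=[-] asks=[#1:9@96 #3:4@103]
After op 5 [order #5] limit_sell(price=103, qty=10): fills=none; bids=[-] asks=[#1:9@96 #3:4@103 #5:10@103]
After op 6 cancel(order #1): fills=none; bids=[-] asks=[#3:4@103 #5:10@103]
After op 7 cancel(order #3): fills=none; bids=[-] asks=[#5:10@103]
After op 8 [order #100] limit_sell(price=100, qty=5): fills=none; bids=[-] asks=[#100:5@100 #5:10@103]
After op 9 [order #101] limit_buy(price=105, qty=5): fills=#101x#100:5@100; bids=[-] asks=[#5:10@103]

Answer: 5@100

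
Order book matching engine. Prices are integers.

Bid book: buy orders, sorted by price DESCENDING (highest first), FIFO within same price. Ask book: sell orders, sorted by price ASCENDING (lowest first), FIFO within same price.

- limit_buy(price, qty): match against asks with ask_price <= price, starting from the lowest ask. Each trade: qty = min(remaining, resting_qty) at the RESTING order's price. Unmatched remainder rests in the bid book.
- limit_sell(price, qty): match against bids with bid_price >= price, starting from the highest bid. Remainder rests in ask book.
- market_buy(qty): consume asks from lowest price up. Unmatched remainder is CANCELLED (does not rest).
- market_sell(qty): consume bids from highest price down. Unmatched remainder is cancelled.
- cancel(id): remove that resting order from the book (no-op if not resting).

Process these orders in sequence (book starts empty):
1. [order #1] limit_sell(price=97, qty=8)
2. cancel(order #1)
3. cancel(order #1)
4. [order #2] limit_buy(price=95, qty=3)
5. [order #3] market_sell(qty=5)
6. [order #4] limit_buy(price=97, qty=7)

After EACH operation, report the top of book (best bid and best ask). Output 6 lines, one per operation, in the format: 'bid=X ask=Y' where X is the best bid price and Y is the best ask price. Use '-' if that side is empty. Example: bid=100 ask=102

After op 1 [order #1] limit_sell(price=97, qty=8): fills=none; bids=[-] asks=[#1:8@97]
After op 2 cancel(order #1): fills=none; bids=[-] asks=[-]
After op 3 cancel(order #1): fills=none; bids=[-] asks=[-]
After op 4 [order #2] limit_buy(price=95, qty=3): fills=none; bids=[#2:3@95] asks=[-]
After op 5 [order #3] market_sell(qty=5): fills=#2x#3:3@95; bids=[-] asks=[-]
After op 6 [order #4] limit_buy(price=97, qty=7): fills=none; bids=[#4:7@97] asks=[-]

Answer: bid=- ask=97
bid=- ask=-
bid=- ask=-
bid=95 ask=-
bid=- ask=-
bid=97 ask=-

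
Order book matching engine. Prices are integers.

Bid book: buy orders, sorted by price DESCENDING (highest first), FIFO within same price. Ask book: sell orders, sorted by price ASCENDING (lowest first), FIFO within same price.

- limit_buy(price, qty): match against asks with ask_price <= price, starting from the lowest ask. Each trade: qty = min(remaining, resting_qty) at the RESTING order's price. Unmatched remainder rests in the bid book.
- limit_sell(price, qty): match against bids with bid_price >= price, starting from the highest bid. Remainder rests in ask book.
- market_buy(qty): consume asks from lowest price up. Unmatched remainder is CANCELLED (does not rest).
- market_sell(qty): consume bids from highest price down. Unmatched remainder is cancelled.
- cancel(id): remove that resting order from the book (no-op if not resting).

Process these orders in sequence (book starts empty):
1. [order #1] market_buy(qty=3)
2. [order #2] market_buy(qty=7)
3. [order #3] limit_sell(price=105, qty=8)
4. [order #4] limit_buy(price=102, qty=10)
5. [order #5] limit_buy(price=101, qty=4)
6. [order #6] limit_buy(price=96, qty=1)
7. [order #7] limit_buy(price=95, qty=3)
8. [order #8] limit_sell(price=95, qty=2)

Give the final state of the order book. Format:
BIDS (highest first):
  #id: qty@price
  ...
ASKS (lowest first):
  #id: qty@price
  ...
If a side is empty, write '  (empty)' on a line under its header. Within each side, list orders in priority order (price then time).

After op 1 [order #1] market_buy(qty=3): fills=none; bids=[-] asks=[-]
After op 2 [order #2] market_buy(qty=7): fills=none; bids=[-] asks=[-]
After op 3 [order #3] limit_sell(price=105, qty=8): fills=none; bids=[-] asks=[#3:8@105]
After op 4 [order #4] limit_buy(price=102, qty=10): fills=none; bids=[#4:10@102] asks=[#3:8@105]
After op 5 [order #5] limit_buy(price=101, qty=4): fills=none; bids=[#4:10@102 #5:4@101] asks=[#3:8@105]
After op 6 [order #6] limit_buy(price=96, qty=1): fills=none; bids=[#4:10@102 #5:4@101 #6:1@96] asks=[#3:8@105]
After op 7 [order #7] limit_buy(price=95, qty=3): fills=none; bids=[#4:10@102 #5:4@101 #6:1@96 #7:3@95] asks=[#3:8@105]
After op 8 [order #8] limit_sell(price=95, qty=2): fills=#4x#8:2@102; bids=[#4:8@102 #5:4@101 #6:1@96 #7:3@95] asks=[#3:8@105]

Answer: BIDS (highest first):
  #4: 8@102
  #5: 4@101
  #6: 1@96
  #7: 3@95
ASKS (lowest first):
  #3: 8@105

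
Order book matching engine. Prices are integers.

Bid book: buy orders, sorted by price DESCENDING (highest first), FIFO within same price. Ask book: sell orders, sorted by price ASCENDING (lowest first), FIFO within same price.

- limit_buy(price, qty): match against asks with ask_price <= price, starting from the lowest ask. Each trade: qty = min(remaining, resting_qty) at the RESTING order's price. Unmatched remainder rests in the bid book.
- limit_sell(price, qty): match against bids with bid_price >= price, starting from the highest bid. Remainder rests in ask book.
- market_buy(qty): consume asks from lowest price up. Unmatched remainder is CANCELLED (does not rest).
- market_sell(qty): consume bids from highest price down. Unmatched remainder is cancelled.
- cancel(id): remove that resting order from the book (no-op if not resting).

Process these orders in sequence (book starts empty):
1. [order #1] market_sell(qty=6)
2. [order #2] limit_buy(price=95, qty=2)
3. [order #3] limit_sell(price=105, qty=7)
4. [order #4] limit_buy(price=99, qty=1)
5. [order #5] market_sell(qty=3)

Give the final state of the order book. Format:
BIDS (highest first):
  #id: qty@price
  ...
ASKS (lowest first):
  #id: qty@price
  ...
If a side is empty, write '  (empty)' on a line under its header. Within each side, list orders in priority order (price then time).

After op 1 [order #1] market_sell(qty=6): fills=none; bids=[-] asks=[-]
After op 2 [order #2] limit_buy(price=95, qty=2): fills=none; bids=[#2:2@95] asks=[-]
After op 3 [order #3] limit_sell(price=105, qty=7): fills=none; bids=[#2:2@95] asks=[#3:7@105]
After op 4 [order #4] limit_buy(price=99, qty=1): fills=none; bids=[#4:1@99 #2:2@95] asks=[#3:7@105]
After op 5 [order #5] market_sell(qty=3): fills=#4x#5:1@99 #2x#5:2@95; bids=[-] asks=[#3:7@105]

Answer: BIDS (highest first):
  (empty)
ASKS (lowest first):
  #3: 7@105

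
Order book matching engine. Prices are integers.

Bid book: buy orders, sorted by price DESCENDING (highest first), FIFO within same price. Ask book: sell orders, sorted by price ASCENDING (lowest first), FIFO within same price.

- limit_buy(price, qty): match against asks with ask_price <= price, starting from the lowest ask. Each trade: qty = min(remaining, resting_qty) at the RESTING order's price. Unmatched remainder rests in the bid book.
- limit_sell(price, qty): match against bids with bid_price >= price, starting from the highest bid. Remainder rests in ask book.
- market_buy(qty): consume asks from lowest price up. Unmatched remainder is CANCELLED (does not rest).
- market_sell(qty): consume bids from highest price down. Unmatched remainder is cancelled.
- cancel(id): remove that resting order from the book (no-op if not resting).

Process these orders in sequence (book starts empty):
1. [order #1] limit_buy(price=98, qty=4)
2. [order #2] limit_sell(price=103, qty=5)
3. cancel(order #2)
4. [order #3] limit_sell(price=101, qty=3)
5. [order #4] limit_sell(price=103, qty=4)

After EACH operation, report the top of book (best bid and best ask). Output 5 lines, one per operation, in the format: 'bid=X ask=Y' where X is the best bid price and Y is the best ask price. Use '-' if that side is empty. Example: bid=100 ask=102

Answer: bid=98 ask=-
bid=98 ask=103
bid=98 ask=-
bid=98 ask=101
bid=98 ask=101

Derivation:
After op 1 [order #1] limit_buy(price=98, qty=4): fills=none; bids=[#1:4@98] asks=[-]
After op 2 [order #2] limit_sell(price=103, qty=5): fills=none; bids=[#1:4@98] asks=[#2:5@103]
After op 3 cancel(order #2): fills=none; bids=[#1:4@98] asks=[-]
After op 4 [order #3] limit_sell(price=101, qty=3): fills=none; bids=[#1:4@98] asks=[#3:3@101]
After op 5 [order #4] limit_sell(price=103, qty=4): fills=none; bids=[#1:4@98] asks=[#3:3@101 #4:4@103]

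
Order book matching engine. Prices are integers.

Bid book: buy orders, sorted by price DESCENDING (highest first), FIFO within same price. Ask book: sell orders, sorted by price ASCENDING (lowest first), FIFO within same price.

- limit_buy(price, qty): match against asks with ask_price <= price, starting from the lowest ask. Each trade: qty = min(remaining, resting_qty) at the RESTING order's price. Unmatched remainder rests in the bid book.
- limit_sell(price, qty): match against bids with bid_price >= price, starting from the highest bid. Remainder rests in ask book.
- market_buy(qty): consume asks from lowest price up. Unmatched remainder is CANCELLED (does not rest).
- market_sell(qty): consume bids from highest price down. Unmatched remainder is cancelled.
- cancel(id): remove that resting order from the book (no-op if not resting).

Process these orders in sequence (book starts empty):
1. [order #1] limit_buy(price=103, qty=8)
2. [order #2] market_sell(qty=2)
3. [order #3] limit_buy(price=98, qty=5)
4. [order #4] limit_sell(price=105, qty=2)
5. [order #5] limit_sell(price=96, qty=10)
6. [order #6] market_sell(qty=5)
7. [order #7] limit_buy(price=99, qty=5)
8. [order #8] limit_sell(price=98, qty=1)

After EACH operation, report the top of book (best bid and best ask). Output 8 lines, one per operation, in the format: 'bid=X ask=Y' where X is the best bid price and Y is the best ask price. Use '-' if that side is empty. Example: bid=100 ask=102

After op 1 [order #1] limit_buy(price=103, qty=8): fills=none; bids=[#1:8@103] asks=[-]
After op 2 [order #2] market_sell(qty=2): fills=#1x#2:2@103; bids=[#1:6@103] asks=[-]
After op 3 [order #3] limit_buy(price=98, qty=5): fills=none; bids=[#1:6@103 #3:5@98] asks=[-]
After op 4 [order #4] limit_sell(price=105, qty=2): fills=none; bids=[#1:6@103 #3:5@98] asks=[#4:2@105]
After op 5 [order #5] limit_sell(price=96, qty=10): fills=#1x#5:6@103 #3x#5:4@98; bids=[#3:1@98] asks=[#4:2@105]
After op 6 [order #6] market_sell(qty=5): fills=#3x#6:1@98; bids=[-] asks=[#4:2@105]
After op 7 [order #7] limit_buy(price=99, qty=5): fills=none; bids=[#7:5@99] asks=[#4:2@105]
After op 8 [order #8] limit_sell(price=98, qty=1): fills=#7x#8:1@99; bids=[#7:4@99] asks=[#4:2@105]

Answer: bid=103 ask=-
bid=103 ask=-
bid=103 ask=-
bid=103 ask=105
bid=98 ask=105
bid=- ask=105
bid=99 ask=105
bid=99 ask=105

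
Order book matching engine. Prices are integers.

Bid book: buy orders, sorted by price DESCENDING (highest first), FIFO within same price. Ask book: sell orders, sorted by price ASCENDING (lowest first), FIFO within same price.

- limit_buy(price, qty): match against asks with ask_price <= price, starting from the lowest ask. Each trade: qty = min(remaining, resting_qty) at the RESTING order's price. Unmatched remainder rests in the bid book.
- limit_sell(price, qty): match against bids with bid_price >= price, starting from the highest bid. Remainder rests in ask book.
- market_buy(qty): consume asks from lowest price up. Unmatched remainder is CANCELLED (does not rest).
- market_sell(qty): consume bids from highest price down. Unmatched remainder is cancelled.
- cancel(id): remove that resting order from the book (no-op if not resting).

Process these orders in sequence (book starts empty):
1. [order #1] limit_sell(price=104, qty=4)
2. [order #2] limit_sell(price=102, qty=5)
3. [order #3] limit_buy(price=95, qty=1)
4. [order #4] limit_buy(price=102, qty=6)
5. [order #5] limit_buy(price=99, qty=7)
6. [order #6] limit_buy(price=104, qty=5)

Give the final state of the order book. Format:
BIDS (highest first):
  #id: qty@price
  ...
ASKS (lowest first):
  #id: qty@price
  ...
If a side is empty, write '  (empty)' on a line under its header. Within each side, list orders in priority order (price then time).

Answer: BIDS (highest first):
  #6: 1@104
  #4: 1@102
  #5: 7@99
  #3: 1@95
ASKS (lowest first):
  (empty)

Derivation:
After op 1 [order #1] limit_sell(price=104, qty=4): fills=none; bids=[-] asks=[#1:4@104]
After op 2 [order #2] limit_sell(price=102, qty=5): fills=none; bids=[-] asks=[#2:5@102 #1:4@104]
After op 3 [order #3] limit_buy(price=95, qty=1): fills=none; bids=[#3:1@95] asks=[#2:5@102 #1:4@104]
After op 4 [order #4] limit_buy(price=102, qty=6): fills=#4x#2:5@102; bids=[#4:1@102 #3:1@95] asks=[#1:4@104]
After op 5 [order #5] limit_buy(price=99, qty=7): fills=none; bids=[#4:1@102 #5:7@99 #3:1@95] asks=[#1:4@104]
After op 6 [order #6] limit_buy(price=104, qty=5): fills=#6x#1:4@104; bids=[#6:1@104 #4:1@102 #5:7@99 #3:1@95] asks=[-]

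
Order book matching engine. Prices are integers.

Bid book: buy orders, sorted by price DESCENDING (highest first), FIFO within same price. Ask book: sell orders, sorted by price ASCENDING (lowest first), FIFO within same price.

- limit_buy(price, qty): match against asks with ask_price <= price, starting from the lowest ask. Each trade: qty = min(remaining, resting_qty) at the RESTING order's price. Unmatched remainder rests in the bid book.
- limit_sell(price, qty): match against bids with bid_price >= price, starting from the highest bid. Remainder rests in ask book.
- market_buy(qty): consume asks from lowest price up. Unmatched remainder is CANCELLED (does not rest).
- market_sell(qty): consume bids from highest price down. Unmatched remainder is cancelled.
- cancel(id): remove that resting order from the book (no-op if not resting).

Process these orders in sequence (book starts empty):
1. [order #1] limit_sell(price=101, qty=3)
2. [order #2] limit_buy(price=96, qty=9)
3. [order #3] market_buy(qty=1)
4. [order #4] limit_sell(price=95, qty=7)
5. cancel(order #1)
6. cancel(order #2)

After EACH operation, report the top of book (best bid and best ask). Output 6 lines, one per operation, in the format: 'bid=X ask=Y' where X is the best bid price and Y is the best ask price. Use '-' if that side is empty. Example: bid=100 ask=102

After op 1 [order #1] limit_sell(price=101, qty=3): fills=none; bids=[-] asks=[#1:3@101]
After op 2 [order #2] limit_buy(price=96, qty=9): fills=none; bids=[#2:9@96] asks=[#1:3@101]
After op 3 [order #3] market_buy(qty=1): fills=#3x#1:1@101; bids=[#2:9@96] asks=[#1:2@101]
After op 4 [order #4] limit_sell(price=95, qty=7): fills=#2x#4:7@96; bids=[#2:2@96] asks=[#1:2@101]
After op 5 cancel(order #1): fills=none; bids=[#2:2@96] asks=[-]
After op 6 cancel(order #2): fills=none; bids=[-] asks=[-]

Answer: bid=- ask=101
bid=96 ask=101
bid=96 ask=101
bid=96 ask=101
bid=96 ask=-
bid=- ask=-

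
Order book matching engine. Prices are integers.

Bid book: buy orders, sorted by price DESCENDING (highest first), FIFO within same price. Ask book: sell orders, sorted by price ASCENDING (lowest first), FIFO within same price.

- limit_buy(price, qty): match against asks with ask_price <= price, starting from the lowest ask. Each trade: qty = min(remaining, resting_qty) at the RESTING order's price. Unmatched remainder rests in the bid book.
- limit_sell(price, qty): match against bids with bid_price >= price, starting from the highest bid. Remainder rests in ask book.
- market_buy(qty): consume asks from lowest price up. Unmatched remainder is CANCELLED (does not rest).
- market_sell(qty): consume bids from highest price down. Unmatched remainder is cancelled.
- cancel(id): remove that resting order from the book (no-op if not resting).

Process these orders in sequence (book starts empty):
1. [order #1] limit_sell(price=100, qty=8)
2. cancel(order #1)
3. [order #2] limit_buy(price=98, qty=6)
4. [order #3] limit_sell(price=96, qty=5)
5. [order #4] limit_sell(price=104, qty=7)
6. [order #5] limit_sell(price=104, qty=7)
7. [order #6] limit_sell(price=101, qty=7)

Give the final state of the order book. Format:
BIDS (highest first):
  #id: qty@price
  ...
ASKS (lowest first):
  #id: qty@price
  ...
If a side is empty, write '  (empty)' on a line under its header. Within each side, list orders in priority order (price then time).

After op 1 [order #1] limit_sell(price=100, qty=8): fills=none; bids=[-] asks=[#1:8@100]
After op 2 cancel(order #1): fills=none; bids=[-] asks=[-]
After op 3 [order #2] limit_buy(price=98, qty=6): fills=none; bids=[#2:6@98] asks=[-]
After op 4 [order #3] limit_sell(price=96, qty=5): fills=#2x#3:5@98; bids=[#2:1@98] asks=[-]
After op 5 [order #4] limit_sell(price=104, qty=7): fills=none; bids=[#2:1@98] asks=[#4:7@104]
After op 6 [order #5] limit_sell(price=104, qty=7): fills=none; bids=[#2:1@98] asks=[#4:7@104 #5:7@104]
After op 7 [order #6] limit_sell(price=101, qty=7): fills=none; bids=[#2:1@98] asks=[#6:7@101 #4:7@104 #5:7@104]

Answer: BIDS (highest first):
  #2: 1@98
ASKS (lowest first):
  #6: 7@101
  #4: 7@104
  #5: 7@104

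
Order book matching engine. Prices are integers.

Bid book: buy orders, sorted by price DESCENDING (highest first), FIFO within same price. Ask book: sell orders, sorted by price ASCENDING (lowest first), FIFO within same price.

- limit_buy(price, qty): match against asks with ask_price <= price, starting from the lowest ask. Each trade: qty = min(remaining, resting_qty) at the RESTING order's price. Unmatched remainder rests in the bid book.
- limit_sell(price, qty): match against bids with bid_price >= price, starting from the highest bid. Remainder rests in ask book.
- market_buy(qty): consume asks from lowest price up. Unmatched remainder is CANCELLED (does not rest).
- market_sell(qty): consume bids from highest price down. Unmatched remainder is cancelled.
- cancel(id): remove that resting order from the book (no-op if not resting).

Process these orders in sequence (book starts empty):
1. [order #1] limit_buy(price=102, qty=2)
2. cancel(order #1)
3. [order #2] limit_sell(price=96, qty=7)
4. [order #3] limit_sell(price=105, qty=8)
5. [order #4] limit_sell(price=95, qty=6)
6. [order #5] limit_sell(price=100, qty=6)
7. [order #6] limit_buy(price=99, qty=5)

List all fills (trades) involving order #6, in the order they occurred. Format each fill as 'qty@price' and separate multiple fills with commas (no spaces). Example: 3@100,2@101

Answer: 5@95

Derivation:
After op 1 [order #1] limit_buy(price=102, qty=2): fills=none; bids=[#1:2@102] asks=[-]
After op 2 cancel(order #1): fills=none; bids=[-] asks=[-]
After op 3 [order #2] limit_sell(price=96, qty=7): fills=none; bids=[-] asks=[#2:7@96]
After op 4 [order #3] limit_sell(price=105, qty=8): fills=none; bids=[-] asks=[#2:7@96 #3:8@105]
After op 5 [order #4] limit_sell(price=95, qty=6): fills=none; bids=[-] asks=[#4:6@95 #2:7@96 #3:8@105]
After op 6 [order #5] limit_sell(price=100, qty=6): fills=none; bids=[-] asks=[#4:6@95 #2:7@96 #5:6@100 #3:8@105]
After op 7 [order #6] limit_buy(price=99, qty=5): fills=#6x#4:5@95; bids=[-] asks=[#4:1@95 #2:7@96 #5:6@100 #3:8@105]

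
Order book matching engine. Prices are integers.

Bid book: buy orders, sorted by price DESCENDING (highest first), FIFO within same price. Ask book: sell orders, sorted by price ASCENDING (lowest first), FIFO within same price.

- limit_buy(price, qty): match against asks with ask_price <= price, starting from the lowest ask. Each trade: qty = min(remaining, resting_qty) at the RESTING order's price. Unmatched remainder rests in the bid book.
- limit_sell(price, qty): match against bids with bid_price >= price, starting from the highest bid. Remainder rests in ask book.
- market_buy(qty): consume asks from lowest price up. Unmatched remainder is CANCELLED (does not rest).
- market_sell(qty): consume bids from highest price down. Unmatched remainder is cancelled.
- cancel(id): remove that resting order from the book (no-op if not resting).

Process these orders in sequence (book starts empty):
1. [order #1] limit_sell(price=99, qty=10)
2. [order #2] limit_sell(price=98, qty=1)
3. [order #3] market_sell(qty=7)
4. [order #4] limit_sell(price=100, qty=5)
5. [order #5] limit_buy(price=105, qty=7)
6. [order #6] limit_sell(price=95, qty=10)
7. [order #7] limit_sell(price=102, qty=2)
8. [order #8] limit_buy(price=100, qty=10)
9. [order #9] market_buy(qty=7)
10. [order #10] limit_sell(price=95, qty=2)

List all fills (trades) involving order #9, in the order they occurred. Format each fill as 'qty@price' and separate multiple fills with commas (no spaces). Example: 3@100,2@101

After op 1 [order #1] limit_sell(price=99, qty=10): fills=none; bids=[-] asks=[#1:10@99]
After op 2 [order #2] limit_sell(price=98, qty=1): fills=none; bids=[-] asks=[#2:1@98 #1:10@99]
After op 3 [order #3] market_sell(qty=7): fills=none; bids=[-] asks=[#2:1@98 #1:10@99]
After op 4 [order #4] limit_sell(price=100, qty=5): fills=none; bids=[-] asks=[#2:1@98 #1:10@99 #4:5@100]
After op 5 [order #5] limit_buy(price=105, qty=7): fills=#5x#2:1@98 #5x#1:6@99; bids=[-] asks=[#1:4@99 #4:5@100]
After op 6 [order #6] limit_sell(price=95, qty=10): fills=none; bids=[-] asks=[#6:10@95 #1:4@99 #4:5@100]
After op 7 [order #7] limit_sell(price=102, qty=2): fills=none; bids=[-] asks=[#6:10@95 #1:4@99 #4:5@100 #7:2@102]
After op 8 [order #8] limit_buy(price=100, qty=10): fills=#8x#6:10@95; bids=[-] asks=[#1:4@99 #4:5@100 #7:2@102]
After op 9 [order #9] market_buy(qty=7): fills=#9x#1:4@99 #9x#4:3@100; bids=[-] asks=[#4:2@100 #7:2@102]
After op 10 [order #10] limit_sell(price=95, qty=2): fills=none; bids=[-] asks=[#10:2@95 #4:2@100 #7:2@102]

Answer: 4@99,3@100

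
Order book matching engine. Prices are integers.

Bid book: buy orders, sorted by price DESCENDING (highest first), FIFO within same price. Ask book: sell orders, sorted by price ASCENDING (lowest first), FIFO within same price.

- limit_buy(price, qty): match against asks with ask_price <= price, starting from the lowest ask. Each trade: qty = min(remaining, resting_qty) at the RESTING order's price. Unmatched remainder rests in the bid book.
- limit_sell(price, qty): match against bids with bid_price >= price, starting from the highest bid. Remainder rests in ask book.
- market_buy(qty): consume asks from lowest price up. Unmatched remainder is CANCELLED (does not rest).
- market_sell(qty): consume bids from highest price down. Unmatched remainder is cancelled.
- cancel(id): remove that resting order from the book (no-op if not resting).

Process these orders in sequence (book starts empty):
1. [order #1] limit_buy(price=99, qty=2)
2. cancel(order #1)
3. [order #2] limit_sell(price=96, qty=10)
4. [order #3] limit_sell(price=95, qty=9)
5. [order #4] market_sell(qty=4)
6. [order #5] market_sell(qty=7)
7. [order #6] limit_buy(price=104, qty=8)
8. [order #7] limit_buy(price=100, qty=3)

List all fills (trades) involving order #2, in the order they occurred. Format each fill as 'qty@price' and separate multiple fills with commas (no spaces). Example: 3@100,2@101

After op 1 [order #1] limit_buy(price=99, qty=2): fills=none; bids=[#1:2@99] asks=[-]
After op 2 cancel(order #1): fills=none; bids=[-] asks=[-]
After op 3 [order #2] limit_sell(price=96, qty=10): fills=none; bids=[-] asks=[#2:10@96]
After op 4 [order #3] limit_sell(price=95, qty=9): fills=none; bids=[-] asks=[#3:9@95 #2:10@96]
After op 5 [order #4] market_sell(qty=4): fills=none; bids=[-] asks=[#3:9@95 #2:10@96]
After op 6 [order #5] market_sell(qty=7): fills=none; bids=[-] asks=[#3:9@95 #2:10@96]
After op 7 [order #6] limit_buy(price=104, qty=8): fills=#6x#3:8@95; bids=[-] asks=[#3:1@95 #2:10@96]
After op 8 [order #7] limit_buy(price=100, qty=3): fills=#7x#3:1@95 #7x#2:2@96; bids=[-] asks=[#2:8@96]

Answer: 2@96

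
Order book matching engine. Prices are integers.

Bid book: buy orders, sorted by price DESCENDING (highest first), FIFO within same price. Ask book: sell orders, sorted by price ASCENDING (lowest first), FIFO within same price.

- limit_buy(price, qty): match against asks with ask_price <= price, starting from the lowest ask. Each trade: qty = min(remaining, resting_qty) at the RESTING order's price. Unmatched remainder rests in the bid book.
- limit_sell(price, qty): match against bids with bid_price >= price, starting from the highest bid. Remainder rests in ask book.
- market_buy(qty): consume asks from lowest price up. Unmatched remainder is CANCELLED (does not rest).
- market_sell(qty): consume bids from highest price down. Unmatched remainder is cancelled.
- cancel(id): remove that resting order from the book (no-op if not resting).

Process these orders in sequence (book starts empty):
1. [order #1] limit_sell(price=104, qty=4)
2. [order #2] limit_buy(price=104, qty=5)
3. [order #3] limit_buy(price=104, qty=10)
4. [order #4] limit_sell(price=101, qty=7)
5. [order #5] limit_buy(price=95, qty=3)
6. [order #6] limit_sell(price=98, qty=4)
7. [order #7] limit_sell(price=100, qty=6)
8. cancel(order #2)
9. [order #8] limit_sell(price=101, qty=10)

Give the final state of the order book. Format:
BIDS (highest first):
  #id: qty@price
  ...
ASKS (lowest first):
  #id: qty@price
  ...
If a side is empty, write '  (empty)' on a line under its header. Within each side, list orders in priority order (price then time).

Answer: BIDS (highest first):
  #5: 3@95
ASKS (lowest first):
  #7: 6@100
  #8: 10@101

Derivation:
After op 1 [order #1] limit_sell(price=104, qty=4): fills=none; bids=[-] asks=[#1:4@104]
After op 2 [order #2] limit_buy(price=104, qty=5): fills=#2x#1:4@104; bids=[#2:1@104] asks=[-]
After op 3 [order #3] limit_buy(price=104, qty=10): fills=none; bids=[#2:1@104 #3:10@104] asks=[-]
After op 4 [order #4] limit_sell(price=101, qty=7): fills=#2x#4:1@104 #3x#4:6@104; bids=[#3:4@104] asks=[-]
After op 5 [order #5] limit_buy(price=95, qty=3): fills=none; bids=[#3:4@104 #5:3@95] asks=[-]
After op 6 [order #6] limit_sell(price=98, qty=4): fills=#3x#6:4@104; bids=[#5:3@95] asks=[-]
After op 7 [order #7] limit_sell(price=100, qty=6): fills=none; bids=[#5:3@95] asks=[#7:6@100]
After op 8 cancel(order #2): fills=none; bids=[#5:3@95] asks=[#7:6@100]
After op 9 [order #8] limit_sell(price=101, qty=10): fills=none; bids=[#5:3@95] asks=[#7:6@100 #8:10@101]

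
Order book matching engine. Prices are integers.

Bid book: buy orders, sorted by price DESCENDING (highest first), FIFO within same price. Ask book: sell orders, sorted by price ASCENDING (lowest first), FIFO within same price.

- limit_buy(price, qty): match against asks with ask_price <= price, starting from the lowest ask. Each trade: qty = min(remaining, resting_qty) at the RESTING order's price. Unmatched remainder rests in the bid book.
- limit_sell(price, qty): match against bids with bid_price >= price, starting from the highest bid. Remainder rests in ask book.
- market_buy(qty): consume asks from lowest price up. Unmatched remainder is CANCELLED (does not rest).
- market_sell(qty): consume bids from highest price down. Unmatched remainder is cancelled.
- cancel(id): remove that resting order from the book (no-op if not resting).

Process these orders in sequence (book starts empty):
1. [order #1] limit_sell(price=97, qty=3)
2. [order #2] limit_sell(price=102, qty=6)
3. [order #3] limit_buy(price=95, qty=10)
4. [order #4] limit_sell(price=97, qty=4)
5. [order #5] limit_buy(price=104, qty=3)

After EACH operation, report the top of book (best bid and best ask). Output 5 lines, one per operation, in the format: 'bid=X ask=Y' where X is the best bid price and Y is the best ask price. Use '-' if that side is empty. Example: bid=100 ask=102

Answer: bid=- ask=97
bid=- ask=97
bid=95 ask=97
bid=95 ask=97
bid=95 ask=97

Derivation:
After op 1 [order #1] limit_sell(price=97, qty=3): fills=none; bids=[-] asks=[#1:3@97]
After op 2 [order #2] limit_sell(price=102, qty=6): fills=none; bids=[-] asks=[#1:3@97 #2:6@102]
After op 3 [order #3] limit_buy(price=95, qty=10): fills=none; bids=[#3:10@95] asks=[#1:3@97 #2:6@102]
After op 4 [order #4] limit_sell(price=97, qty=4): fills=none; bids=[#3:10@95] asks=[#1:3@97 #4:4@97 #2:6@102]
After op 5 [order #5] limit_buy(price=104, qty=3): fills=#5x#1:3@97; bids=[#3:10@95] asks=[#4:4@97 #2:6@102]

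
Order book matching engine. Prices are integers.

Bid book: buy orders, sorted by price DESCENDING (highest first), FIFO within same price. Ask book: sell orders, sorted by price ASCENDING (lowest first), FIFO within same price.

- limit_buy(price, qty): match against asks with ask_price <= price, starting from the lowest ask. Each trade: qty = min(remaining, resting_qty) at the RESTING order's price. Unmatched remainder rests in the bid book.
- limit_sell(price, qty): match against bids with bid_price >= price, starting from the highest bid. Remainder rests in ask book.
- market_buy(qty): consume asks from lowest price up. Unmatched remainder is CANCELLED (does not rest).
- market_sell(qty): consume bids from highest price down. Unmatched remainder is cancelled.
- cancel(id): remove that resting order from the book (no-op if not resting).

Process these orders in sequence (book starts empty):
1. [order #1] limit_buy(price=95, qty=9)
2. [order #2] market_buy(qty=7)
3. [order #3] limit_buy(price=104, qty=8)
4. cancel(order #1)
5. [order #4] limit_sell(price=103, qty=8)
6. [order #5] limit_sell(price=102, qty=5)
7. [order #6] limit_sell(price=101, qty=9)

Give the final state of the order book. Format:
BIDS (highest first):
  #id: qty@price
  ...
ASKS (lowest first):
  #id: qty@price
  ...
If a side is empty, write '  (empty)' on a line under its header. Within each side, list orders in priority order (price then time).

After op 1 [order #1] limit_buy(price=95, qty=9): fills=none; bids=[#1:9@95] asks=[-]
After op 2 [order #2] market_buy(qty=7): fills=none; bids=[#1:9@95] asks=[-]
After op 3 [order #3] limit_buy(price=104, qty=8): fills=none; bids=[#3:8@104 #1:9@95] asks=[-]
After op 4 cancel(order #1): fills=none; bids=[#3:8@104] asks=[-]
After op 5 [order #4] limit_sell(price=103, qty=8): fills=#3x#4:8@104; bids=[-] asks=[-]
After op 6 [order #5] limit_sell(price=102, qty=5): fills=none; bids=[-] asks=[#5:5@102]
After op 7 [order #6] limit_sell(price=101, qty=9): fills=none; bids=[-] asks=[#6:9@101 #5:5@102]

Answer: BIDS (highest first):
  (empty)
ASKS (lowest first):
  #6: 9@101
  #5: 5@102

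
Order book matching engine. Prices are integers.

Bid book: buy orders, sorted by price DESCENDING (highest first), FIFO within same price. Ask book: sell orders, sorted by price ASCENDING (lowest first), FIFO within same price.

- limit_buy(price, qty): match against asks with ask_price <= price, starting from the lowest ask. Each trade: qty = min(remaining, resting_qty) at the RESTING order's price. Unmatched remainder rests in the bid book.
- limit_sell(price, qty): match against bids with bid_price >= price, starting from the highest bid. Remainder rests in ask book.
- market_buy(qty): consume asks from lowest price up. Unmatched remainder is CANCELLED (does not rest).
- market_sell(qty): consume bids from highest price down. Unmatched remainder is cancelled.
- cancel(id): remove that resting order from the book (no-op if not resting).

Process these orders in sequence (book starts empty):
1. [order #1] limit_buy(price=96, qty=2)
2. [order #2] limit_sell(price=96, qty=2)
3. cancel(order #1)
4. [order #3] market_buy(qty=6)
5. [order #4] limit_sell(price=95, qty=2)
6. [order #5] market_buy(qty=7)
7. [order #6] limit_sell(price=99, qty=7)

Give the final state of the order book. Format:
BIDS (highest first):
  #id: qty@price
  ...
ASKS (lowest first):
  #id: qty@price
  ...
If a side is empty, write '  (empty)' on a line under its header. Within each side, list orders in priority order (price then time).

Answer: BIDS (highest first):
  (empty)
ASKS (lowest first):
  #6: 7@99

Derivation:
After op 1 [order #1] limit_buy(price=96, qty=2): fills=none; bids=[#1:2@96] asks=[-]
After op 2 [order #2] limit_sell(price=96, qty=2): fills=#1x#2:2@96; bids=[-] asks=[-]
After op 3 cancel(order #1): fills=none; bids=[-] asks=[-]
After op 4 [order #3] market_buy(qty=6): fills=none; bids=[-] asks=[-]
After op 5 [order #4] limit_sell(price=95, qty=2): fills=none; bids=[-] asks=[#4:2@95]
After op 6 [order #5] market_buy(qty=7): fills=#5x#4:2@95; bids=[-] asks=[-]
After op 7 [order #6] limit_sell(price=99, qty=7): fills=none; bids=[-] asks=[#6:7@99]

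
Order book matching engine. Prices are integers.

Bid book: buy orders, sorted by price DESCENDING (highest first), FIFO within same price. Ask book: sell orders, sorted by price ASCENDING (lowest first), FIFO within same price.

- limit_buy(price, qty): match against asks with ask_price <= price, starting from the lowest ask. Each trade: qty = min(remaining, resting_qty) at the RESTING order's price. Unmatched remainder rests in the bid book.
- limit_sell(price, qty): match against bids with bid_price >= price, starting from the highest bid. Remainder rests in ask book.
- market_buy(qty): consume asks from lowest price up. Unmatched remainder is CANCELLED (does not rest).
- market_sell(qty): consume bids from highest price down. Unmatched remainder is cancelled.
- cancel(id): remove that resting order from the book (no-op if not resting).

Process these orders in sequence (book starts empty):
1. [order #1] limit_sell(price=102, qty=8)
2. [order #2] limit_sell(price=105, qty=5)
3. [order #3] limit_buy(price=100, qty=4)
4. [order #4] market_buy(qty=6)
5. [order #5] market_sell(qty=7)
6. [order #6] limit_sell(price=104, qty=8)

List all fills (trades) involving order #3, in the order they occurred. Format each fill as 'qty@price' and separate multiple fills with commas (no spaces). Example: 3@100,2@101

After op 1 [order #1] limit_sell(price=102, qty=8): fills=none; bids=[-] asks=[#1:8@102]
After op 2 [order #2] limit_sell(price=105, qty=5): fills=none; bids=[-] asks=[#1:8@102 #2:5@105]
After op 3 [order #3] limit_buy(price=100, qty=4): fills=none; bids=[#3:4@100] asks=[#1:8@102 #2:5@105]
After op 4 [order #4] market_buy(qty=6): fills=#4x#1:6@102; bids=[#3:4@100] asks=[#1:2@102 #2:5@105]
After op 5 [order #5] market_sell(qty=7): fills=#3x#5:4@100; bids=[-] asks=[#1:2@102 #2:5@105]
After op 6 [order #6] limit_sell(price=104, qty=8): fills=none; bids=[-] asks=[#1:2@102 #6:8@104 #2:5@105]

Answer: 4@100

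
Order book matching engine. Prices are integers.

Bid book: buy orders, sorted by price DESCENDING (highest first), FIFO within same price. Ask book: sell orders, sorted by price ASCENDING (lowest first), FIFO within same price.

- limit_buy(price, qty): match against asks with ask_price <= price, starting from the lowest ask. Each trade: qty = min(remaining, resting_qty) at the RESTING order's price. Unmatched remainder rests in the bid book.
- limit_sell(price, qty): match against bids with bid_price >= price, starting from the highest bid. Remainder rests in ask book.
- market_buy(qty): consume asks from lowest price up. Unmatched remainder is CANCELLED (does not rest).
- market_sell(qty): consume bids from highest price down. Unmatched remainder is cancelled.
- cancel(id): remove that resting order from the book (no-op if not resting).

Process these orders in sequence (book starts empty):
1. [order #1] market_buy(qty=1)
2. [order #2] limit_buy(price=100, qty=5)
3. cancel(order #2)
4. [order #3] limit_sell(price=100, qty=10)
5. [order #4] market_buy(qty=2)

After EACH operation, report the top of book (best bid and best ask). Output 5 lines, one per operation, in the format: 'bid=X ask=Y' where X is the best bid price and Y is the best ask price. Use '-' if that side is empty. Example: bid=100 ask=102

Answer: bid=- ask=-
bid=100 ask=-
bid=- ask=-
bid=- ask=100
bid=- ask=100

Derivation:
After op 1 [order #1] market_buy(qty=1): fills=none; bids=[-] asks=[-]
After op 2 [order #2] limit_buy(price=100, qty=5): fills=none; bids=[#2:5@100] asks=[-]
After op 3 cancel(order #2): fills=none; bids=[-] asks=[-]
After op 4 [order #3] limit_sell(price=100, qty=10): fills=none; bids=[-] asks=[#3:10@100]
After op 5 [order #4] market_buy(qty=2): fills=#4x#3:2@100; bids=[-] asks=[#3:8@100]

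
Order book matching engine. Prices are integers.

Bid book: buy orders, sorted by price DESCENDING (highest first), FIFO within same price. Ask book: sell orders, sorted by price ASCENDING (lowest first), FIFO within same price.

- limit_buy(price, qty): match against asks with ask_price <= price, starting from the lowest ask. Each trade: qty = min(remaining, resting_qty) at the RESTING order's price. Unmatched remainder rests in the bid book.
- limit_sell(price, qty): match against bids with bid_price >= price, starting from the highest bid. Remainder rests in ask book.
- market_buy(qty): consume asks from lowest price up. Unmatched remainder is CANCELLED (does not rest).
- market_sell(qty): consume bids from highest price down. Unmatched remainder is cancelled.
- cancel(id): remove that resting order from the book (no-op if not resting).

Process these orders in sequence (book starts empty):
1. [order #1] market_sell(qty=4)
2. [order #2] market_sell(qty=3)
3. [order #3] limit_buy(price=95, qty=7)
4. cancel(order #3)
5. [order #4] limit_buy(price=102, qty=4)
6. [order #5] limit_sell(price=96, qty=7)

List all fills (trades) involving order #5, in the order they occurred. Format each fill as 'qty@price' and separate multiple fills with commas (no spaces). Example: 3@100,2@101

After op 1 [order #1] market_sell(qty=4): fills=none; bids=[-] asks=[-]
After op 2 [order #2] market_sell(qty=3): fills=none; bids=[-] asks=[-]
After op 3 [order #3] limit_buy(price=95, qty=7): fills=none; bids=[#3:7@95] asks=[-]
After op 4 cancel(order #3): fills=none; bids=[-] asks=[-]
After op 5 [order #4] limit_buy(price=102, qty=4): fills=none; bids=[#4:4@102] asks=[-]
After op 6 [order #5] limit_sell(price=96, qty=7): fills=#4x#5:4@102; bids=[-] asks=[#5:3@96]

Answer: 4@102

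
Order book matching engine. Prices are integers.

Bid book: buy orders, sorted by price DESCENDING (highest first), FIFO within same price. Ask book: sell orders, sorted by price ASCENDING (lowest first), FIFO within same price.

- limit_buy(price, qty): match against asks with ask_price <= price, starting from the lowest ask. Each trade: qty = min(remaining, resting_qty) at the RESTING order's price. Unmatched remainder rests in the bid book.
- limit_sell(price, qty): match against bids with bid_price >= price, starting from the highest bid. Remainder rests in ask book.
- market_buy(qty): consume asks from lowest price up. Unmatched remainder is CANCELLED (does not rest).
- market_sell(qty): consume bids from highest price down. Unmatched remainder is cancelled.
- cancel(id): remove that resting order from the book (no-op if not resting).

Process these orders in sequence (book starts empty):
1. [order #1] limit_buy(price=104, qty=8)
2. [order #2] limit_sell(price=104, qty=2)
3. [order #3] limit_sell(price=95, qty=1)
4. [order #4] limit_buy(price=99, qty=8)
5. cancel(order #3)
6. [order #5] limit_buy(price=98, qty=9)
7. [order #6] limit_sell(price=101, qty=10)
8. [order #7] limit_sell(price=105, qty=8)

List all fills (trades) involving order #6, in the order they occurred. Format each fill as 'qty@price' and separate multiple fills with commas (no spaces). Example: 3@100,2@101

Answer: 5@104

Derivation:
After op 1 [order #1] limit_buy(price=104, qty=8): fills=none; bids=[#1:8@104] asks=[-]
After op 2 [order #2] limit_sell(price=104, qty=2): fills=#1x#2:2@104; bids=[#1:6@104] asks=[-]
After op 3 [order #3] limit_sell(price=95, qty=1): fills=#1x#3:1@104; bids=[#1:5@104] asks=[-]
After op 4 [order #4] limit_buy(price=99, qty=8): fills=none; bids=[#1:5@104 #4:8@99] asks=[-]
After op 5 cancel(order #3): fills=none; bids=[#1:5@104 #4:8@99] asks=[-]
After op 6 [order #5] limit_buy(price=98, qty=9): fills=none; bids=[#1:5@104 #4:8@99 #5:9@98] asks=[-]
After op 7 [order #6] limit_sell(price=101, qty=10): fills=#1x#6:5@104; bids=[#4:8@99 #5:9@98] asks=[#6:5@101]
After op 8 [order #7] limit_sell(price=105, qty=8): fills=none; bids=[#4:8@99 #5:9@98] asks=[#6:5@101 #7:8@105]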